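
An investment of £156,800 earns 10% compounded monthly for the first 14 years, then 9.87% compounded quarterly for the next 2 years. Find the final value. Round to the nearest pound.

After 14 years at 10%: 156,800 × 4.03174333952 ≈ 632,177.3556.
Then 2 years at 9.87%: 632,177.3556 × 1.21531574217 ≈ 768,295.0921.

£768,295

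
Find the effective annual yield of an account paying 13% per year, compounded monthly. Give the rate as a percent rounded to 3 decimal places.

One year is 12 periods at 0.0108333 each: (1 + 0.0108333)^12 ≈ 1.138032.
EAR = 1.138032 − 1 ≈ 13.80325%.

13.803%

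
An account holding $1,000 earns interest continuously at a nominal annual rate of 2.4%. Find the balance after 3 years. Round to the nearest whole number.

$1,075

A = P·e^(rt) = 1,000·e^(0.024·3) = 1,000·e^0.072.
e^0.072 ≈ 1.074655344, so A ≈ 1,074.6553.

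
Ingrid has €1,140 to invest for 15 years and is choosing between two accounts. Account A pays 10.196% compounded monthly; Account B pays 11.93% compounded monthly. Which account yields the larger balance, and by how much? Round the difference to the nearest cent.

Account B, by €1,536.84

A: (1 + 0.10196/12)^180 ≈ 4.585683512, so 1,140 × 4.585683512 ≈ 5,227.6792.
B: (1 + 0.1193/12)^180 ≈ 5.933790485, so 1,140 × 5.933790485 ≈ 6,764.5212.
Difference ≈ 1,536.8419 in favor of B.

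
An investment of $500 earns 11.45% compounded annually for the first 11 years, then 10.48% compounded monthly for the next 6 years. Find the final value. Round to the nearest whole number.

After 11 years at 11.45%: 500 × 3.29519258 ≈ 1,647.5963.
Then 6 years at 10.48%: 1,647.5963 × 1.870246279 ≈ 3,081.4108.

$3,081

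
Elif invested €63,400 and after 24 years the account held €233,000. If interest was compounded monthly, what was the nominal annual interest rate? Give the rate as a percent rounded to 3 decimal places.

(1 + r/12)^288 = 233,000/63,400 = 3.67508.
1 + r/12 = 3.67508^(1/288) ≈ 1.00453, so r/12 ≈ 0.00452958.
r ≈ 12·0.00452958 = 5.43550%.

5.436%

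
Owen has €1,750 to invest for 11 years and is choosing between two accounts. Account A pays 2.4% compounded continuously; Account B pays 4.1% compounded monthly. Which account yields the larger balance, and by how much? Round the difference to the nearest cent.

Account B, by €466.46

Account A growth factor: e^(0.024·11) = e^0.264 ≈ 1.302128196; balance ≈ 2,278.7243.
Account B growth factor: (1 + 0.041/12)^132 ≈ 1.568674966; balance ≈ 2,745.1812.
Account B is larger by 466.4568.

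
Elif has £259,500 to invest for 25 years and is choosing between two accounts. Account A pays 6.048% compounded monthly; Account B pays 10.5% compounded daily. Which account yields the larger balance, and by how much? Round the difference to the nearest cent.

Account A growth factor: (1 + 0.00504)^300 ≈ 4.518601368478; balance ≈ 1,172,577.0551.
Account B growth factor: (1 + 0.105/365)^9125 ≈ 13.79936399665; balance ≈ 3,580,934.9571.
Account B is larger by 2,408,357.9020.

Account B, by £2,408,357.90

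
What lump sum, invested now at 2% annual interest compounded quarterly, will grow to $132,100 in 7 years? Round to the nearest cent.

$114,882.29

Periodic rate = 2%/4 = 0.005; 28 periods.
P = 132,100/(1 + 0.005)^28 ≈ 132,100/1.14987260998 ≈ 114,882.2912.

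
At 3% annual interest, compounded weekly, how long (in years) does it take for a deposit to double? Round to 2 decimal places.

23.11 years

(1 + 0.000576923)^(52t) = 2.
52t = ln 2 / ln(1 + 0.000576923) ≈ 0.69315/0.000576757 ≈ 1201.8017.
t ≈ 23.1116.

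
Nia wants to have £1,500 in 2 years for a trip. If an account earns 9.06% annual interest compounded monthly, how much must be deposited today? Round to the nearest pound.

£1,252

Periodic rate = 9.06%/12 = 0.00755; 24 periods.
P = 1,500/(1 + 0.00755)^24 ≈ 1,500/1.197839352 ≈ 1,252.2547.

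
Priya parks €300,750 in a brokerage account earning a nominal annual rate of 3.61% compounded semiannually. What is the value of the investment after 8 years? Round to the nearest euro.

Growth factor = (1 + 0.01805)^16 ≈ 1.33139135283.
A ≈ 300,750 × 1.33139135283 ≈ 400,415.9494.

€400,416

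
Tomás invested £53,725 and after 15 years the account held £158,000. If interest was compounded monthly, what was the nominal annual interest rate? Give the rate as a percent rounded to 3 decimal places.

7.213%

(1 + r/12)^180 = 158,000/53,725 = 2.9409.
1 + r/12 = 2.9409^(1/180) ≈ 1.006011, so r/12 ≈ 0.00601086.
r ≈ 12·0.00601086 = 7.21304%.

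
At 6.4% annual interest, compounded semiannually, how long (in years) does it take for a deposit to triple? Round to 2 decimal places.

(1 + 0.032)^(2t) = 3.
2t = ln 3 / ln(1 + 0.032) ≈ 1.0986/0.0314987 ≈ 34.8781.
t ≈ 17.4390.

17.44 years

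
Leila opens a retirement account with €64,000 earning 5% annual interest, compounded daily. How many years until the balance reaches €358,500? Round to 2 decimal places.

(1 + 0.000136986)^(365t) = 358,500/64,000 = 5.6016.
365t·ln(1 + 0.000136986) = ln(5.6016); 365t = 1.723/0.000136977 ≈ 12579.0942.
t ≈ 34.4633 years.

34.46 years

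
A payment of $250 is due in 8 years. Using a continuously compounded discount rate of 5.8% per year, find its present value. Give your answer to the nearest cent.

P = A·e^(−rt) = 250·e^(−0.464).
e^(−0.464) ≈ 0.628763554, so P ≈ 157.1909.

$157.19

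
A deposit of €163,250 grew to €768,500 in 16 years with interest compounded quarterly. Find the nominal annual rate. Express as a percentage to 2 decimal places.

(1 + r/4)^64 = 768,500/163,250 = 4.7075.
1 + r/4 = 4.7075^(1/64) ≈ 1.024501, so r/4 ≈ 0.0245009.
r ≈ 4·0.0245009 = 9.80037%.

9.80%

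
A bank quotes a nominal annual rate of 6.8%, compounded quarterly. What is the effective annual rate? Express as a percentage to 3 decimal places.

One year is 4 periods at 0.017 each: (1 + 0.017)^4 ≈ 1.069754.
EAR = 1.069754 − 1 ≈ 6.97537%.

6.975%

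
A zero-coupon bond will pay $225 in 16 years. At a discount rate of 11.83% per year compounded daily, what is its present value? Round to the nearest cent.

Growth factor = (1 + 0.1183/365)^5840 ≈ 6.63589354.
P = 225/6.63589354 ≈ 33.9065.

$33.91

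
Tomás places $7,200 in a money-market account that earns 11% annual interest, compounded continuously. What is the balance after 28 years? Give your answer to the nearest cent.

$156,660.50

A = P·e^(rt) = 7,200·e^(0.11·28) = 7,200·e^3.08.
e^3.08 ≈ 21.7584023962, so A ≈ 156,660.4973.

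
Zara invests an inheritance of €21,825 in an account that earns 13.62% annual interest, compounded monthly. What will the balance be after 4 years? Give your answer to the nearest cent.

Growth factor = (1 + 0.01135)^48 ≈ 1.7189806277.
A ≈ 21,825 × 1.7189806277 ≈ 37,516.7522.

€37,516.75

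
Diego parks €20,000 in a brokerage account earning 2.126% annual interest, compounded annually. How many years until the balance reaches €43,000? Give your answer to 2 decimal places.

(1 + 0.02126)^t = 43,000/20,000 = 2.15.
t·ln(1 + 0.02126) = ln(2.15); t = 0.76547/0.0210372 ≈ 36.3865.

36.39 years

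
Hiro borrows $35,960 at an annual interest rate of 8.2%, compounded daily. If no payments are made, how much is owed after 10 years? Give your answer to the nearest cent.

Growth factor = (1 + 0.082/365)^3650 ≈ 2.2702907437.
A ≈ 35,960 × 2.2702907437 ≈ 81,639.6551.

$81,639.66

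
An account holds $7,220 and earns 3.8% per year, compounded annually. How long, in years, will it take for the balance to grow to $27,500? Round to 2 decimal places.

35.86 years

(1 + 0.038)^t = 27,500/7,220 = 3.8089.
t·ln(1 + 0.038) = ln(3.8089); t = 1.3373/0.0372958 ≈ 35.8574.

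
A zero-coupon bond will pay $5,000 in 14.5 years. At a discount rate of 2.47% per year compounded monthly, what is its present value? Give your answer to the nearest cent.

Growth factor = (1 + 0.0247/12)^174 ≈ 1.430153683.
P = 5,000/1.430153683 ≈ 3,496.1278.

$3,496.13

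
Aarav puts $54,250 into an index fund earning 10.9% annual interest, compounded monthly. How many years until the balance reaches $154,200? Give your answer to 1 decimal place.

9.6 years

We need (1 + 0.00908333)^(12t) = 2.8424, so 12t = ln 2.8424 / ln 1.009083 ≈ 115.5286.
t ≈ 115.5286/12 = 9.6274 years.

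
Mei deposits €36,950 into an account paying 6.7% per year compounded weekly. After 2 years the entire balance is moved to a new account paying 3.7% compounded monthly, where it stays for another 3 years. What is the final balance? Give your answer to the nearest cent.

After 2 years at 6.7%: 36,950 × 1.143294203 ≈ 42,244.7208.
Then 3 years at 3.7%: 42,244.7208 × 1.1172041011 ≈ 47,195.9753.

€47,195.98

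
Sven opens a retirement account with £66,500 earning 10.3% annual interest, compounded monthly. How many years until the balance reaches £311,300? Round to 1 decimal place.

15.1 years

(1 + 0.00858333)^(12t) = 311,300/66,500 = 4.6812.
12t·ln(1 + 0.00858333) = ln(4.6812); 12t = 1.5436/0.00854671 ≈ 180.6023.
t ≈ 15.0502 years.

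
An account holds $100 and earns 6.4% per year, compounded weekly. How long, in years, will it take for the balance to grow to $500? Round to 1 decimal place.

25.2 years

We need (1 + 0.00123077)^(52t) = 5, so 52t = ln 5 / ln 1.001231 ≈ 1308.4729.
t ≈ 1308.4729/52 = 25.1629 years.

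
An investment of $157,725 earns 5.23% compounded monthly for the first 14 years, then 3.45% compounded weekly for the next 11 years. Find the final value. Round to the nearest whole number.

After 14 years at 5.23%: 157,725 × 2.07634478959 ≈ 327,491.4819.
Then 11 years at 3.45%: 327,491.4819 × 1.46136972515 ≈ 478,586.1369.

$478,586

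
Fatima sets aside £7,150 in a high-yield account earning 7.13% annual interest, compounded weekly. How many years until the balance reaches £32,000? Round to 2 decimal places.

21.03 years

(1 + 0.00137115)^(52t) = 32,000/7,150 = 4.4755.
52t·ln(1 + 0.00137115) = ln(4.4755); 52t = 1.4986/0.00137021 ≈ 1093.7144.
t ≈ 21.0330 years.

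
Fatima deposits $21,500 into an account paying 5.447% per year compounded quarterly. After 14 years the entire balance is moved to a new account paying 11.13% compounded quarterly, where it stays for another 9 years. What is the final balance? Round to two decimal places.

After 14 years at 5.447%: 21,500 × 2.13279738397 ≈ 45,855.1438.
Then 9 years at 11.13%: 45,855.1438 × 2.68590327546 ≈ 123,162.4808.

$123,162.48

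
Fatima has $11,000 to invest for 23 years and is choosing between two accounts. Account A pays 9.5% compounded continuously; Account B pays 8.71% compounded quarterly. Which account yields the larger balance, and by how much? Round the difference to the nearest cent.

Account A growth factor: e^(0.095·23) = e^2.185 ≈ 8.8906485534; balance ≈ 97,797.1341.
Account B growth factor: (1 + 0.021775)^92 ≈ 7.2557960952; balance ≈ 79,813.7570.
Account A is larger by 17,983.3770.

Account A, by $17,983.38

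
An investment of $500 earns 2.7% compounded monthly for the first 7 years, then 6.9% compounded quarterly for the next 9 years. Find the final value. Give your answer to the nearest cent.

$1,117.78

Phase 1: 500·(1 + 0.00225)^84 ≈ 603.8923.
Phase 2: 603.8923·(1 + 0.01725)^36 ≈ 1,117.7807.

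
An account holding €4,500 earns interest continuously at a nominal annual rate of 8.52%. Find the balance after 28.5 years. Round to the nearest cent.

€51,023.05

A = P·e^(rt) = 4,500·e^(0.0852·28.5) = 4,500·e^2.4282.
e^2.4282 ≈ 11.338454483, so A ≈ 51,023.0452.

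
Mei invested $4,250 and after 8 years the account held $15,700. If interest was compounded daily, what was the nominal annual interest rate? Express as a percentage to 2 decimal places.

16.34%

The 2920-period growth factor is 15,700/4,250 = 3.69412.
r/365 = 3.69412^(1/2920) − 1 ≈ 0.000447614, so r ≈ 365·0.000447614 = 16.33793%.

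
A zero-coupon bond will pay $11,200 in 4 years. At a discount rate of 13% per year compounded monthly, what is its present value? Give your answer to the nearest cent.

Periodic rate = 13%/12 = 0.0108333; 48 periods.
P = 11,200/(1 + 0.13/12)^48 ≈ 11,200/1.6773304506 ≈ 6,677.2770.

$6,677.28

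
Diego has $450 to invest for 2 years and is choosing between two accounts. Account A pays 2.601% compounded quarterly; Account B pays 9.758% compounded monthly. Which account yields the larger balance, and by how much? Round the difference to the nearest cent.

Account B, by $72.60

Account A growth factor: (1 + 0.0065025)^8 ≈ 1.05321943; balance ≈ 473.9487.
Account B growth factor: (1 + 0.09758/12)^24 ≈ 1.21454654; balance ≈ 546.5459.
Account B is larger by 72.5972.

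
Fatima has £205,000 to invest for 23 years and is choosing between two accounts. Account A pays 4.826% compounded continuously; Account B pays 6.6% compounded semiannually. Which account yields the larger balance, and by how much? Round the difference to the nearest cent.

Account A growth factor: e^(0.04826·23) = e^1.10998 ≈ 3.03429770787; balance ≈ 622,031.0301.
Account B growth factor: (1 + 0.033)^46 ≈ 4.45261135906; balance ≈ 912,785.3286.
Account B is larger by 290,754.2985.

Account B, by £290,754.30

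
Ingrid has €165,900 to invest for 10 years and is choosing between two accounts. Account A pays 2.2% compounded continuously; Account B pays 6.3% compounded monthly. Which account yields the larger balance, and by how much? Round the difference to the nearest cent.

Account A growth factor: e^(0.022·10) = e^0.22 ≈ 1.24607673059; balance ≈ 206,724.1296.
Account B growth factor: (1 + 0.00525)^120 ≈ 1.87451885426; balance ≈ 310,982.6779.
Account B is larger by 104,258.5483.

Account B, by €104,258.55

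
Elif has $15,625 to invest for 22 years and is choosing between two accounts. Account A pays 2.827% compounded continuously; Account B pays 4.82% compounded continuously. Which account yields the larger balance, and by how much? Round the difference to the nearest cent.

Account B, by $16,015.44

A: e^(0.02827·22) = e^0.62194 ≈ 1.8625378626, so 15,625 × 1.8625378626 ≈ 29,102.1541.
B: e^(0.0482·22) = e^1.0604 ≈ 2.8875257686, so 15,625 × 2.8875257686 ≈ 45,117.5901.
Difference ≈ 16,015.4360 in favor of B.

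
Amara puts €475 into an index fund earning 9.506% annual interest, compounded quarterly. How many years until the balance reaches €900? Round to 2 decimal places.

6.80 years

(1 + 0.023765)^(4t) = 900/475 = 1.8947.
4t·ln(1 + 0.023765) = ln(1.8947); 4t = 0.63908/0.023487 ≈ 27.2099.
t ≈ 6.8025 years.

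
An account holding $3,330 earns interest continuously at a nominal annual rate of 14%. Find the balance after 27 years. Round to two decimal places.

A = P·e^(rt) = 3,330·e^(0.14·27) = 3,330·e^3.78.
e^3.78 ≈ 43.8160417356, so A ≈ 145,907.4190.

$145,907.42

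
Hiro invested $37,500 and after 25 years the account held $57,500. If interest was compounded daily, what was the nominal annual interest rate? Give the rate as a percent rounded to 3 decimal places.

1.710%

(1 + r/365)^9125 = 57,500/37,500 = 1.53333.
1 + r/365 = 1.53333^(1/9125) ≈ 1.000047, so r/365 ≈ 0.0000468443.
r ≈ 365·0.0000468443 = 1.70982%.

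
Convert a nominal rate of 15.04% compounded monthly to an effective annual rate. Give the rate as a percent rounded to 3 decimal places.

16.121%

One year is 12 periods at 0.0125333 each: (1 + 0.0125333)^12 ≈ 1.161213.
EAR = 1.161213 − 1 ≈ 16.12132%.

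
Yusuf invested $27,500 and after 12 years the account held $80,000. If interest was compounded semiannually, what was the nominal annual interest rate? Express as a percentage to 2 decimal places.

The 24-period growth factor is 80,000/27,500 = 2.90909.
r/2 = 2.90909^(1/24) − 1 ≈ 0.045498, so r ≈ 2·0.045498 = 9.09961%.

9.10%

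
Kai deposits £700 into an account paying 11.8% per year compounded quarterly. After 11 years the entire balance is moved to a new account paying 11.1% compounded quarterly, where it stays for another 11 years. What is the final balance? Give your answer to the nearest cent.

Phase 1: 700·(1 + 0.0295)^44 ≈ 2,515.6921.
Phase 2: 2,515.6921·(1 + 0.02775)^44 ≈ 8,388.9352.

£8,388.94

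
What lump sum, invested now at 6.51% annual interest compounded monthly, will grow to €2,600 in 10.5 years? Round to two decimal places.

€1,314.96

Periodic rate = 6.51%/12 = 0.005425; 126 periods.
P = 2,600/(1 + 0.005425)^126 ≈ 2,600/1.977241219 ≈ 1,314.9635.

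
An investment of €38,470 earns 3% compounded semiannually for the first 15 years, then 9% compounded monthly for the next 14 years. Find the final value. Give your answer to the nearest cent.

Phase 1: 38,470·(1 + 0.015)^30 ≈ 60,131.6961.
Phase 2: 60,131.6961·(1 + 0.0075)^168 ≈ 210,995.2422.

€210,995.24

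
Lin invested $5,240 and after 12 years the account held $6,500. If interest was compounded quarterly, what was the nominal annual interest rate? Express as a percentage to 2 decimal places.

(1 + r/4)^48 = 6,500/5,240 = 1.24046.
1 + r/4 = 1.24046^(1/48) ≈ 1.004499, so r/4 ≈ 0.00449927.
r ≈ 4·0.00449927 = 1.79971%.

1.80%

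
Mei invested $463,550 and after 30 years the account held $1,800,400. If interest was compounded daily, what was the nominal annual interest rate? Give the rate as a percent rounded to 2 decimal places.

(1 + r/365)^10950 = 1,800,400/463,550 = 3.88394.
1 + r/365 = 3.88394^(1/10950) ≈ 1.000124, so r/365 ≈ 0.000123921.
r ≈ 365·0.000123921 = 4.52311%.

4.52%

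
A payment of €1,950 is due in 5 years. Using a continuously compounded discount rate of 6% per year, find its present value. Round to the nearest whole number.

P = A·e^(−rt) = 1,950·e^(−0.3).
e^(−0.3) ≈ 0.7408182207, so P ≈ 1,444.5955.

€1,445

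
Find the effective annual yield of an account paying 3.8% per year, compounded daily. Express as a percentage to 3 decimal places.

3.873%

EAR = (1 + 3.8%/365)^365 − 1 = (1 + 0.00010411)^365 − 1.
(1 + 0.00010411)^365 ≈ 1.038729, so EAR ≈ 3.87292%.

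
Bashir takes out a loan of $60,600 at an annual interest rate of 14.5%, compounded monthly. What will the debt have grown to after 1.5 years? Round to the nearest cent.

$75,225.58

Periodic rate = 14.5%/12 = 0.0120833; periods = 12·1.5 = 18.
A = 60,600·(1 + 0.145/12)^18 ≈ 60,600·1.2413461902 ≈ 75,225.5791.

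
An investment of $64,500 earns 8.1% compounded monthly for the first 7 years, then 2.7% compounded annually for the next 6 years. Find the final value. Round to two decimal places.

Phase 1: 64,500·(1 + 0.00675)^84 ≈ 113,495.1570.
Phase 2: 113,495.1570·(1 + 0.027)^6 ≈ 133,168.0351.

$133,168.04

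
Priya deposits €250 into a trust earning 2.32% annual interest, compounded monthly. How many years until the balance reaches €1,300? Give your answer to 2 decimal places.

We need (1 + 0.00193333)^(12t) = 5.2, so 12t = ln 5.2 / ln 1.001933 ≈ 853.5785.
t ≈ 853.5785/12 = 71.1315 years.

71.13 years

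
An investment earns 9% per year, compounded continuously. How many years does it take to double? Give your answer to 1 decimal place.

e^(0.09t) = 2, so 0.09t = ln 2 ≈ 0.69315.
t ≈ 0.69315/0.09 ≈ 7.7016.

7.7 years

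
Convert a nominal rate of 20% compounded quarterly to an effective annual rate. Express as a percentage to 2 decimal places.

One year is 4 periods at 0.05 each: (1 + 0.05)^4 ≈ 1.215506.
EAR = 1.215506 − 1 ≈ 21.55063%.

21.55%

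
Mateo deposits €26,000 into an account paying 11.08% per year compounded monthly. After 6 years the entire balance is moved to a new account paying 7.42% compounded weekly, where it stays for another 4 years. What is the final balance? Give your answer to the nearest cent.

€67,791.35

Phase 1: 26,000·(1 + 0.1108/12)^72 ≈ 50,392.6908.
Phase 2: 50,392.6908·(1 + 0.0742/52)^208 ≈ 67,791.3487.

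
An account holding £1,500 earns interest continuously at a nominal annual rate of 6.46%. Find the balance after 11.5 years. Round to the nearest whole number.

£3,153

A = P·e^(rt) = 1,500·e^(0.0646·11.5) = 1,500·e^0.7429.
e^0.7429 ≈ 2.102022549, so A ≈ 3,153.0338.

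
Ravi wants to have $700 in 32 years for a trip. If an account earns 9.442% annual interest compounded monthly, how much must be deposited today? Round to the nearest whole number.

$35

Periodic rate = 9.442%/12 = 0.00786833; 384 periods.
P = 700/(1 + 0.09442/12)^384 ≈ 700/20.2795936 ≈ 34.5175.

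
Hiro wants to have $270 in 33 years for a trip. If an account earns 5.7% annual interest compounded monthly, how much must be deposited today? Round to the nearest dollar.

$41

Periodic rate = 5.7%/12 = 0.00475; 396 periods.
P = 270/(1 + 0.00475)^396 ≈ 270/6.53091282 ≈ 41.3418.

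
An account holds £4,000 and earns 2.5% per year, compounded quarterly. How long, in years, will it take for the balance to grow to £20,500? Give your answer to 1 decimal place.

We need (1 + 0.00625)^(4t) = 5.125, so 4t = ln 5.125 / ln 1.00625 ≈ 262.2771.
t ≈ 262.2771/4 = 65.5693 years.

65.6 years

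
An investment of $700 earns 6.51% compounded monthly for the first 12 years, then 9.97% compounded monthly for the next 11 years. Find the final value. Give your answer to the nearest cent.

Phase 1: 700·(1 + 0.005425)^144 ≈ 1,525.6395.
Phase 2: 1,525.6395·(1 + 0.0997/12)^132 ≈ 4,547.5239.

$4,547.52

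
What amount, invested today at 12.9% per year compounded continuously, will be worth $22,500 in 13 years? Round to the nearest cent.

P = A·e^(−rt) = 22,500·e^(−1.677).
e^(−1.677) ≈ 0.18693393749, so P ≈ 4,206.0136.

$4,206.01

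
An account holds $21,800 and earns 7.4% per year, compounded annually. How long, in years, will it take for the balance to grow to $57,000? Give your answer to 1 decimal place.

(1 + 0.074)^t = 57,000/21,800 = 2.6147.
t·ln(1 + 0.074) = ln(2.6147); t = 0.96114/0.07139 ≈ 13.4632.

13.5 years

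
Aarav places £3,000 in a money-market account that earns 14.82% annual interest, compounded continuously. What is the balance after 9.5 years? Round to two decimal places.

A = P·e^(rt) = 3,000·e^(0.1482·9.5) = 3,000·e^1.4079.
e^1.4079 ≈ 4.087362923, so A ≈ 12,262.0888.

£12,262.09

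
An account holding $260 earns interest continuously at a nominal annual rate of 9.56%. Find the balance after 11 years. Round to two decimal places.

$744.18

A = P·e^(rt) = 260·e^(0.0956·11) = 260·e^1.0516.
e^1.0516 ≈ 2.86222702, so A ≈ 744.1790.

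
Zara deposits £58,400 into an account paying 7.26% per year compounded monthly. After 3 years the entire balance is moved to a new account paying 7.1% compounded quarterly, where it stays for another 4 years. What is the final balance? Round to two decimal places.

£96,155.69

Phase 1: 58,400·(1 + 0.00605)^36 ≈ 72,563.3294.
Phase 2: 72,563.3294·(1 + 0.01775)^16 ≈ 96,155.6877.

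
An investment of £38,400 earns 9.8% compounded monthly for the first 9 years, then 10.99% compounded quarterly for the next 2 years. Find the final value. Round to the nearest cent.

Phase 1: 38,400·(1 + 0.098/12)^108 ≈ 92,432.2042.
Phase 2: 92,432.2042·(1 + 0.027475)^8 ≈ 114,813.6223.

£114,813.62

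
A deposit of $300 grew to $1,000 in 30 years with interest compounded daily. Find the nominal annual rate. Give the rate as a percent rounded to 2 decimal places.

The 10950-period growth factor is 1,000/300 = 3.33333.
r/365 = 3.33333^(1/10950) − 1 ≈ 0.000109958, so r ≈ 365·0.000109958 = 4.01346%.

4.01%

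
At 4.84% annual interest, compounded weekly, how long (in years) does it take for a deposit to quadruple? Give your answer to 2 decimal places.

(1 + 0.000930769)^(52t) = 4.
52t = ln 4 / ln(1 + 0.000930769) ≈ 1.3863/0.000930336 ≈ 1490.1002.
t ≈ 28.6558.

28.66 years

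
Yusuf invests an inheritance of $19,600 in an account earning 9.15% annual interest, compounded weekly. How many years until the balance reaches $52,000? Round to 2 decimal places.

(1 + 0.00175962)^(52t) = 52,000/19,600 = 2.6531.
52t·ln(1 + 0.00175962) = ln(2.6531); 52t = 0.97571/0.00175807 ≈ 554.9919.
t ≈ 10.6729 years.

10.67 years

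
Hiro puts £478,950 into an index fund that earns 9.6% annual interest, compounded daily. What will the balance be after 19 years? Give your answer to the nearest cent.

£2,967,147.64

Periodic rate = 9.6%/365 = 0.000263014; periods = 365·19 = 6935.
A = 478,950·(1 + 0.096/365)^6935 ≈ 478,950·6.195109395228 ≈ 2,967,147.6448.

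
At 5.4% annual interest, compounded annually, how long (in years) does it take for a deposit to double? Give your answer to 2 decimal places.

13.18 years

(1 + 0.054)^t = 2.
t = ln 2 / ln(1 + 0.054) ≈ 0.69315/0.0525925 ≈ 13.1796.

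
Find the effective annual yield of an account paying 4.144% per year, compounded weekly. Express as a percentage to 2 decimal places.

4.23%

EAR = (1 + 4.144%/52)^52 − 1 = (1 + 0.000796923)^52 − 1.
(1 + 0.000796923)^52 ≈ 1.042293, so EAR ≈ 4.22934%.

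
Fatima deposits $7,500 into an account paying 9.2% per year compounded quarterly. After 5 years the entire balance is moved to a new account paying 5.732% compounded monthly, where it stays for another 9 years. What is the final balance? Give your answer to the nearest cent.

$19,773.54

Phase 1: 7,500·(1 + 0.023)^20 ≈ 11,818.8151.
Phase 2: 11,818.8151·(1 + 0.05732/12)^108 ≈ 19,773.5379.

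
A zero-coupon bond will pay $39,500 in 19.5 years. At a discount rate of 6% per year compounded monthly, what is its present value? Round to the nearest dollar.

Periodic rate = 6%/12 = 0.005; 234 periods.
P = 39,500/(1 + 0.005)^234 ≈ 39,500/3.2126132855 ≈ 12,295.2863.

$12,295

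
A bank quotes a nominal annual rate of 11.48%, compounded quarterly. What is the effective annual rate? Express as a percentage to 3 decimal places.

11.984%

One year is 4 periods at 0.0287 each: (1 + 0.0287)^4 ≈ 1.119837.
EAR = 1.119837 − 1 ≈ 11.98374%.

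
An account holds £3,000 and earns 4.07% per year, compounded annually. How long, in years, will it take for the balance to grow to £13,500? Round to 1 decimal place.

(1 + 0.0407)^t = 13,500/3,000 = 4.5.
t·ln(1 + 0.0407) = ln(4.5); t = 1.5041/0.0398936 ≈ 37.7023.

37.7 years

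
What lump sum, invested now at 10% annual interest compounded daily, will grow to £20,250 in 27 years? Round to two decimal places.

£1,361.41

Periodic rate = 10%/365 = 0.000273973; 9855 periods.
P = 20,250/(1 + 0.1/365)^9855 ≈ 20,250/14.874230285 ≈ 1,361.4150.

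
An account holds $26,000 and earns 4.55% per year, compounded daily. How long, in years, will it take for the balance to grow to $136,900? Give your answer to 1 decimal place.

36.5 years

We need (1 + 0.000124658)^(365t) = 5.2654, so 365t = ln 5.2654 / ln 1.000125 ≈ 13326.5730.
t ≈ 13326.5730/365 = 36.5112 years.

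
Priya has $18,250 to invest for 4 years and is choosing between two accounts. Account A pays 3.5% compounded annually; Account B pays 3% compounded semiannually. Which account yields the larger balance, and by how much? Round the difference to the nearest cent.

Account A growth factor: (1 + 0.035)^4 ≈ 1.1475230006; balance ≈ 20,942.2948.
Account B growth factor: (1 + 0.015)^8 ≈ 1.1264925866; balance ≈ 20,558.4897.
Account A is larger by 383.8051.

Account A, by $383.81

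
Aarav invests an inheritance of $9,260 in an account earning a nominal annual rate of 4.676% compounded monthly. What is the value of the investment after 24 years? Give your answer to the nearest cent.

Periodic rate = 4.676%/12 = 0.00389667; periods = 12·24 = 288.
A = 9,260·(1 + 0.04676/12)^288 ≈ 9,260·3.0650355435 ≈ 28,382.2291.

$28,382.23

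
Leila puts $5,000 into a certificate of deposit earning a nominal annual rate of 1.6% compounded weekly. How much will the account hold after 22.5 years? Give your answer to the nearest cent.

$7,166.25

Growth factor = (1 + 0.016/52)^1170 ≈ 1.433250049.
A ≈ 5,000 × 1.433250049 ≈ 7,166.2502.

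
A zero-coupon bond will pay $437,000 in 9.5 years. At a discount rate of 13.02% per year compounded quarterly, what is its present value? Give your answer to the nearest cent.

Periodic rate = 13.02%/4 = 0.03255; 38 periods.
P = 437,000/(1 + 0.03255)^38 ≈ 437,000/3.37770299626 ≈ 129,377.8643.

$129,377.86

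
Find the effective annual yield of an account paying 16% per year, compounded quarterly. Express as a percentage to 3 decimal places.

16.986%

One year is 4 periods at 0.04 each: (1 + 0.04)^4 ≈ 1.169859.
EAR = 1.169859 − 1 ≈ 16.98586%.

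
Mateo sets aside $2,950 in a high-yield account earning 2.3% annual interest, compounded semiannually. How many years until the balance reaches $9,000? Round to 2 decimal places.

We need (1 + 0.0115)^(2t) = 3.0508, so 2t = ln 3.0508 / ln 1.0115 ≈ 97.5496.
t ≈ 97.5496/2 = 48.7748 years.

48.77 years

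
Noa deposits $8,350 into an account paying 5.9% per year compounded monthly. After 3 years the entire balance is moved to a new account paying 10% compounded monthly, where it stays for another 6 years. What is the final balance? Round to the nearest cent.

$18,107.78

After 3 years at 5.9%: 8,350 × 1.1931135228 ≈ 9,962.4979.
Then 6 years at 10%: 9,962.4979 × 1.8175942802 ≈ 18,107.7792.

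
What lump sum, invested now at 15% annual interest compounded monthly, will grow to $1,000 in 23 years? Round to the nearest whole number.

$32

Periodic rate = 15%/12 = 0.0125; 276 periods.
P = 1,000/(1 + 0.0125)^276 ≈ 1,000/30.8339242 ≈ 32.4318.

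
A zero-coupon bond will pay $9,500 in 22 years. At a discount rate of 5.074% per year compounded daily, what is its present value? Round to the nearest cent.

Periodic rate = 5.074%/365 = 0.000139014; 8030 periods.
P = 9,500/(1 + 0.05074/365)^8030 ≈ 9,500/3.053237241 ≈ 3,111.4516.

$3,111.45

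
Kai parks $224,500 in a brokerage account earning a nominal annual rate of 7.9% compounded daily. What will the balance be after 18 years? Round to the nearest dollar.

Growth factor = (1 + 0.079/365)^6570 ≈ 4.14476517559.
A ≈ 224,500 × 4.14476517559 ≈ 930,499.7819.

$930,500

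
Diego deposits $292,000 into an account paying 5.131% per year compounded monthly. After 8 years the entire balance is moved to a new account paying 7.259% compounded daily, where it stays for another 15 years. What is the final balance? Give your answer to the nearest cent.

$1,306,491.35

After 8 years at 5.131%: 292,000 × 1.506222591444 ≈ 439,816.9967.
Then 15 years at 7.259%: 439,816.9967 × 2.970534018616 ≈ 1,306,491.3507.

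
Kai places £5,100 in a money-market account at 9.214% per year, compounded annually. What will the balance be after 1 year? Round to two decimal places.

Growth factor = (1 + 0.09214)^1 ≈ 1.09214.
A ≈ 5,100 × 1.09214 ≈ 5,569.9140.

£5,569.91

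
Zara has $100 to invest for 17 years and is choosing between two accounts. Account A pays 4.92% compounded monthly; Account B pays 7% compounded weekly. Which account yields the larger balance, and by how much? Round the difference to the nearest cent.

Account B, by $98.04

A: (1 + 0.0041)^204 ≈ 2.30409979, so 100 × 2.30409979 ≈ 230.4100.
B: (1 + 0.07/52)^884 ≈ 3.28445179, so 100 × 3.28445179 ≈ 328.4452.
Difference ≈ 98.0352 in favor of B.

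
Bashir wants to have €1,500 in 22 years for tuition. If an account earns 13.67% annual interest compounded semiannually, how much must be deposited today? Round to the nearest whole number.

€82

Periodic rate = 13.67%/2 = 0.06835; 44 periods.
P = 1,500/(1 + 0.06835)^44 ≈ 1,500/18.33987584 ≈ 81.7890.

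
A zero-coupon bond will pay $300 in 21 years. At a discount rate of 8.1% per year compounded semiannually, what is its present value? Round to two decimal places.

Growth factor = (1 + 0.0405)^42 ≈ 5.29867828.
P = 300/5.29867828 ≈ 56.6179.

$56.62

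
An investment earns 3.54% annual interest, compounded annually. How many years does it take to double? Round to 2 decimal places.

19.92 years

(1 + 0.0354)^t = 2.
t = ln 2 / ln(1 + 0.0354) ≈ 0.69315/0.0347878 ≈ 19.9250.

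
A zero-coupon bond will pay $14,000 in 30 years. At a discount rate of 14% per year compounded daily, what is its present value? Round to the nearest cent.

$210.11

Growth factor = (1 + 0.14/365)^10950 ≈ 66.632651919.
P = 14,000/66.632651919 ≈ 210.1072.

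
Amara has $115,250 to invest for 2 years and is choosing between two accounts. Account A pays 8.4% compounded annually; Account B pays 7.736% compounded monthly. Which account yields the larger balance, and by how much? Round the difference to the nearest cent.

Account A, by $957.09

Account A growth factor: (1 + 0.084)^2 ≈ 1.175056; balance ≈ 135,425.2040.
Account B growth factor: (1 + 0.07736/12)^24 ≈ 1.16675153203; balance ≈ 134,468.1141.
Account A is larger by 957.0899.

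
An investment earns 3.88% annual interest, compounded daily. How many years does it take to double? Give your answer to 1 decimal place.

(1 + 0.000106301)^(365t) = 2.
365t = ln 2 / ln(1 + 0.000106301) ≈ 0.69315/0.000106296 ≈ 6520.9322.
t ≈ 17.8656.

17.9 years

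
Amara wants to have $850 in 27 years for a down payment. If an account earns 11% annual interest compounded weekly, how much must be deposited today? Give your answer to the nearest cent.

Periodic rate = 11%/52 = 0.00211538; 1404 periods.
P = 850/(1 + 0.11/52)^1404 ≈ 850/19.4308707 ≈ 43.7448.

$43.74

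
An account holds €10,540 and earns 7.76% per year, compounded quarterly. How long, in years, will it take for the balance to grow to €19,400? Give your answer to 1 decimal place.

7.9 years

(1 + 0.0194)^(4t) = 19,400/10,540 = 1.8406.
4t·ln(1 + 0.0194) = ln(1.8406); 4t = 0.6101/0.0192142 ≈ 31.7523.
t ≈ 7.9381 years.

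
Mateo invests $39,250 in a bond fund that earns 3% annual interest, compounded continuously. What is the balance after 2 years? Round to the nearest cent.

$41,677.08

A = P·e^(rt) = 39,250·e^(0.03·2) = 39,250·e^0.06.
e^0.06 ≈ 1.0618365465, so A ≈ 41,677.0845.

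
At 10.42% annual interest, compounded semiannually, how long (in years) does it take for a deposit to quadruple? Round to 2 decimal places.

13.65 years

(1 + 0.0521)^(2t) = 4.
2t = ln 4 / ln(1 + 0.0521) ≈ 1.3863/0.0507882 ≈ 27.2956.
t ≈ 13.6478.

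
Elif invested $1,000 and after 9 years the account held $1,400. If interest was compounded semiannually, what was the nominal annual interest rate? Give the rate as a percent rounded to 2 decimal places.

The 18-period growth factor is 1,400/1,000 = 1.4.
r/2 = 1.4^(1/18) − 1 ≈ 0.0188687, so r ≈ 2·0.0188687 = 3.77374%.

3.77%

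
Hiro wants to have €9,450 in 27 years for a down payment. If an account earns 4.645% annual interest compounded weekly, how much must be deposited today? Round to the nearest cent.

Growth factor = (1 + 0.04645/52)^1404 ≈ 3.502896461.
P = 9,450/3.502896461 ≈ 2,697.7674.

€2,697.77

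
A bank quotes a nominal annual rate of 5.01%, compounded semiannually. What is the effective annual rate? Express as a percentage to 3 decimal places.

EAR = (1 + 5.01%/2)^2 − 1 = (1 + 0.02505)^2 − 1.
(1 + 0.02505)^2 ≈ 1.050728, so EAR ≈ 5.07275%.

5.073%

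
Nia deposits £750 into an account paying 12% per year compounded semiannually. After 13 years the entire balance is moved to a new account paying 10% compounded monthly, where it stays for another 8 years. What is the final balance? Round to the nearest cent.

£7,568.50

Phase 1: 750·(1 + 0.06)^26 ≈ 3,412.0372.
Phase 2: 3,412.0372·(1 + 0.1/12)^96 ≈ 7,568.4978.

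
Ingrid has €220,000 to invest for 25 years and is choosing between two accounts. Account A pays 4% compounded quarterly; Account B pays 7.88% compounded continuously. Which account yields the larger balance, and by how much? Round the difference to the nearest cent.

Account B, by €982,489.78

Account A growth factor: (1 + 0.01)^100 ≈ 2.70481382942; balance ≈ 595,059.0425.
Account B growth factor: e^(0.0788·25) = e^1.97 ≈ 7.170676488347; balance ≈ 1,577,548.8274.
Account B is larger by 982,489.7850.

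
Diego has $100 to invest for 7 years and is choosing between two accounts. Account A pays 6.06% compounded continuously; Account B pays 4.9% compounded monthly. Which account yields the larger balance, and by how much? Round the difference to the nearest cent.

A: e^(0.0606·7) = e^0.4242 ≈ 1.52836724, so 100 × 1.52836724 ≈ 152.8367.
B: (1 + 0.049/12)^84 ≈ 1.40818495, so 100 × 1.40818495 ≈ 140.8185.
Difference ≈ 12.0182 in favor of A.

Account A, by $12.02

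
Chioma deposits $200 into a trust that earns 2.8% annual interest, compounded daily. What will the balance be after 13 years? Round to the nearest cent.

$287.81

Periodic rate = 2.8%/365 = 0.0000767123; periods = 365·13 = 4745.
A = 200·(1 + 0.028/365)^4745 ≈ 200·1.43905412 ≈ 287.8108.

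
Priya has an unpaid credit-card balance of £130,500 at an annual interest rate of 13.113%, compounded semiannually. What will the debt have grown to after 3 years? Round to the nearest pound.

Periodic rate = 13.113%/2 = 0.065565; periods = 2·3 = 6.
A = 130,500·(1 + 0.065565)^6 ≈ 130,500·1.46379305477 ≈ 191,024.9936.

£191,025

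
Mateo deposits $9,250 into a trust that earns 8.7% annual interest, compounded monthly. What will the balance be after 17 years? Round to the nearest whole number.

$40,378

Growth factor = (1 + 0.00725)^204 ≈ 4.3652017066.
A ≈ 9,250 × 4.3652017066 ≈ 40,378.1158.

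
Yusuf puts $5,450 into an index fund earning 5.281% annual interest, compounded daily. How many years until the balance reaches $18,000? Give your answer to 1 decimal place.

22.6 years

(1 + 0.000144685)^(365t) = 18,000/5,450 = 3.3028.
365t·ln(1 + 0.000144685) = ln(3.3028); 365t = 1.1948/0.000144674 ≈ 8258.2379.
t ≈ 22.6253 years.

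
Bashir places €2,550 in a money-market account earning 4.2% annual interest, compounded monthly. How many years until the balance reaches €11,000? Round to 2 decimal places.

34.87 years

We need (1 + 0.0035)^(12t) = 4.3137, so 12t = ln 4.3137 / ln 1.0035 ≈ 418.3882.
t ≈ 418.3882/12 = 34.8657 years.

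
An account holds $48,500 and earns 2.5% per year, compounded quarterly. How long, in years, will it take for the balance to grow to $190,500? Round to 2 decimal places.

We need (1 + 0.00625)^(4t) = 3.9278, so 4t = ln 3.9278 / ln 1.00625 ≈ 219.5775.
t ≈ 219.5775/4 = 54.8944 years.

54.89 years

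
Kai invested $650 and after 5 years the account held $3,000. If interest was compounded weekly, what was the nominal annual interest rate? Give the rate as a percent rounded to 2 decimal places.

(1 + r/52)^260 = 3,000/650 = 4.61538.
1 + r/52 = 4.61538^(1/260) ≈ 1.0059, so r/52 ≈ 0.00589962.
r ≈ 52·0.00589962 = 30.67804%.

30.68%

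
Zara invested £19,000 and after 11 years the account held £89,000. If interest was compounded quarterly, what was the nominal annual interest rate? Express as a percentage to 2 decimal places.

(1 + r/4)^44 = 89,000/19,000 = 4.68421.
1 + r/4 = 4.68421^(1/44) ≈ 1.035719, so r/4 ≈ 0.0357185.
r ≈ 4·0.0357185 = 14.28740%.

14.29%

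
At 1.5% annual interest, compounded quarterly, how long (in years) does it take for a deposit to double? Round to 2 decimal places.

46.30 years

(1 + 0.00375)^(4t) = 2.
4t = ln 2 / ln(1 + 0.00375) ≈ 0.69315/0.00374299 ≈ 185.1856.
t ≈ 46.2964.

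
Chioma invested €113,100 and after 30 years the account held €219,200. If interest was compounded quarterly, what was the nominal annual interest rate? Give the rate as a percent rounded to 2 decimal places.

2.21%

The 120-period growth factor is 219,200/113,100 = 1.93811.
r/4 = 1.93811^(1/120) − 1 ≈ 0.0055295, so r ≈ 4·0.0055295 = 2.21180%.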